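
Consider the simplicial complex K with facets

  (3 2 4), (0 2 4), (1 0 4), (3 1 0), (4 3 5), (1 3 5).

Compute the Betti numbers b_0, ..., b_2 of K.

b_0 = 1, b_1 = 1, b_2 = 0.

Order the vertices as 0 < 1 < 2 < 3 < 4 < 5. Listing each simplex with vertices in this order, K has dimension 2 with simplices:

  0-simplices (6): [0], [1], [2], [3], [4], [5]
  1-simplices (12): [0,1], [0,2], [0,3], [0,4], [1,3], [1,4], [1,5], [2,3], [2,4], [3,4], [3,5], [4,5]
  2-simplices (6): [0,1,3], [0,1,4], [0,2,4], [1,3,5], [2,3,4], [3,4,5]

Hence C_0 ≅ Z^6, C_1 ≅ Z^12, C_2 ≅ Z^6.

The boundary map ∂_1: C_1 → C_0 is given by ∂[p,q] = [q] − [p]. For instance
  ∂[2,3] = [3] − [2].
This gives a 6×12 integer matrix of rank 5; reducing to Smith normal form yields diagonal entries (1,1,1,1,1).

The boundary map ∂_2: C_2 → C_1 maps a triangle to the signed sum of its edges. For instance
  ∂[0,2,4] = [2,4] − [0,4] + [0,2],
  ∂[0,1,3] = [1,3] − [0,3] + [0,1].
The 12×6 boundary matrix has rank 6 and Smith normal form diag(1,1,1,1,1,1).

Now H_k = ker ∂_k / im ∂_{k+1}, so:

  H_0: rank C_0 − rank ∂_1 = 6 − 5 = 1, and the invariant factors of ∂_1 are all 1, so H_0 ≅ Z.
  H_1: rank ker ∂_1 − rank ∂_2 = (12 − 5) − 6 = 1, and the invariant factors of ∂_2 are all 1, so H_1 ≅ Z.
  H_2: rank ker ∂_2 − rank ∂_3 = (6 − 6) − 0 = 0, and there is no ∂_3, so H_2 ≅ 0.

Hence the Betti numbers are b_0 = 1, b_1 = 1, b_2 = 0.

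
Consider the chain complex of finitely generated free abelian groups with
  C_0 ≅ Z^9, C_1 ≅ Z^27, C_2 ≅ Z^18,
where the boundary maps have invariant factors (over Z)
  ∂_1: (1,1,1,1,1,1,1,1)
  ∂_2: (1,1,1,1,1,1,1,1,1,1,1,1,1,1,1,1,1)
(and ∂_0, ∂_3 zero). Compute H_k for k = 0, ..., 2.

H_0: b_0 = 9 − 0 − 8 = 1; torsion from ∂_1 factors > 1: none. So H_0 ≅ Z.
H_1: b_1 = 27 − 8 − 17 = 2; torsion from ∂_2 factors > 1: none. So H_1 ≅ Z^2.
H_2: b_2 = 18 − 17 − 0 = 1; torsion from ∂_3 factors > 1: none. So H_2 ≅ Z.

H_0 ≅ Z,  H_1 ≅ Z^2,  H_2 ≅ Z.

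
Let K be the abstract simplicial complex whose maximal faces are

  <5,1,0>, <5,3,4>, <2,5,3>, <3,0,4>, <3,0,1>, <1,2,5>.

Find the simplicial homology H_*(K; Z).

H_0 = Z,  H_1 = Z,  H_2 = 0.

Take the total order 0 < 1 < 2 < 3 < 4 < 5 on the vertex set. Then K (dimension 2) consists of the simplices:

  0-simplices (6): [0], [1], [2], [3], [4], [5]
  1-simplices (12): [0,1], [0,3], [0,4], [0,5], [1,2], [1,3], [1,5], [2,3], [2,5], [3,4], [3,5], [4,5]
  2-simplices (6): [0,1,3], [0,1,5], [0,3,4], [1,2,5], [2,3,5], [3,4,5]

so the chain groups are C_0 ≅ Z^6, C_1 ≅ Z^12, C_2 ≅ Z^6.

∂_1: C_1 → C_0 is given by ∂[p,q] = [q] − [p]. For instance
  ∂[1,2] = [2] − [1].
This gives a 6×12 integer matrix of rank 5; reducing to Smith normal form yields diagonal entries (1,1,1,1,1).

Boundary ∂_2: C_2 → C_1 sends each 2-simplex [p,q,r] to [q,r] − [p,r] + [p,q]. For instance
  ∂[2,3,5] = [3,5] − [2,5] + [2,3],
  ∂[1,2,5] = [2,5] − [1,5] + [1,2].
The resulting 12×6 matrix has rank 6, and its Smith normal form has invariant factors (1,1,1,1,1,1).

Reading off H_k = ker ∂_k / im ∂_{k+1}:

  H_0: rank C_0 − rank ∂_1 = 6 − 5 = 1, and the invariant factors of ∂_1 are all 1, so H_0 ≅ Z.
  H_1: rank ker ∂_1 − rank ∂_2 = (12 − 5) − 6 = 1, and the invariant factors of ∂_2 are all 1, so H_1 ≅ Z.
  H_2: rank ker ∂_2 − rank ∂_3 = (6 − 6) − 0 = 0, and there is no ∂_3, so H_2 ≅ 0.

(K is a triangulation of the cylinder S^1 x I.)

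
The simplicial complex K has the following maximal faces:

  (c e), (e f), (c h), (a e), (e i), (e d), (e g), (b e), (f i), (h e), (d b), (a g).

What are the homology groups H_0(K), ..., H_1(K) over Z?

K has 9 vertices, 12 edges.
rank ∂_0 = 0, rank ∂_1 = 8 ⇒ b_0 = 9 − 0 − 8 = 1; all invariant factors of ∂_1 are 1 so no torsion. So H_0 = Z.
rank ∂_1 = 8, rank ∂_2 = 0 ⇒ b_1 = 12 − 8 − 0 = 4. So H_1 = Z^4.

H_0 ≅ Z,  H_1 ≅ Z^4.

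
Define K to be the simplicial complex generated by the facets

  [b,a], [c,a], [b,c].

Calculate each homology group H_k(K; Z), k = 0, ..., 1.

We work with the vertex ordering a < b < c. The simplices of K, each written with vertices in increasing order, are:

  0-simplices (3): a, b, c
  1-simplices (3): ab, ac, bc

giving chain groups C_0 ≅ Z^3, C_1 ≅ Z^3.

The boundary map ∂_1: C_1 → C_0 sends each edge [p,q] (with p < q) to q − p. For instance
  ∂ab = b − a.
As a 3×3 matrix over Z this has rank 2, with invariant factors (1,1).

From H_k ≅ ker(∂_k) / im(∂_{k+1}) we obtain:

  H_0: rank C_0 − rank ∂_1 = 3 − 2 = 1, and the invariant factors of ∂_1 are all 1, so H_0 ≅ Z.
  H_1: rank ker ∂_1 − rank ∂_2 = (3 − 2) − 0 = 1, and there is no ∂_2, so H_1 ≅ Z.

(K is a triangulation of the circle S^1.)

H_0 = Z,  H_1 = Z.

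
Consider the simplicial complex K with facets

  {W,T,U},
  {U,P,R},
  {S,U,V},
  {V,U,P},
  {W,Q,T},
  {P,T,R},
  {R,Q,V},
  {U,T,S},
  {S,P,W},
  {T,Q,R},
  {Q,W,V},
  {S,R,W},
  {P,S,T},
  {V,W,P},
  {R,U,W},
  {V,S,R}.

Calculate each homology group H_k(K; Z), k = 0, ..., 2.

K has 8 vertices, 24 edges, 16 triangles.
rank ∂_0 = 0, rank ∂_1 = 7 ⇒ b_0 = 8 − 0 − 7 = 1; all invariant factors of ∂_1 are 1 so no torsion. So H_0 = Z.
rank ∂_1 = 7, rank ∂_2 = 15 ⇒ b_1 = 24 − 7 − 15 = 2; all invariant factors of ∂_2 are 1 so no torsion. So H_1 = Z^2.
rank ∂_2 = 15, rank ∂_3 = 0 ⇒ b_2 = 16 − 15 − 0 = 1. So H_2 = Z.

H_0 = Z,  H_1 = Z^2,  H_2 = Z.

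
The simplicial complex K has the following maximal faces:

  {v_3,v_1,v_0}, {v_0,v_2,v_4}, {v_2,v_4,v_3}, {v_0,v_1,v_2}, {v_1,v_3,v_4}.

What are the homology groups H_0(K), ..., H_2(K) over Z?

Take the total order v_0 < v_1 < v_2 < v_3 < v_4 on the vertex set. Then K (dimension 2) consists of the simplices:

  0-simplices (5): [v_0], [v_1], [v_2], [v_3], [v_4]
  1-simplices (10): [v_0,v_1], [v_0,v_2], [v_0,v_3], [v_0,v_4], [v_1,v_2], [v_1,v_3], [v_1,v_4], [v_2,v_3], [v_2,v_4], [v_3,v_4]
  2-simplices (5): [v_0,v_1,v_2], [v_0,v_1,v_3], [v_0,v_2,v_4], [v_1,v_3,v_4], [v_2,v_3,v_4]

so the chain groups are C_0 ≅ Z^5, C_1 ≅ Z^10, C_2 ≅ Z^5.

Boundary ∂_1: C_1 → C_0 maps an edge to its endpoints' difference, ∂[p,q] = q − p. For instance
  ∂[v_0,v_3] = [v_3] − [v_0].
The 5×10 boundary matrix has rank 4 and Smith normal form diag(1,1,1,1).

∂_2: C_2 → C_1 acts by ∂[p,q,r] = [q,r] − [p,r] + [p,q]. For instance
  ∂[v_0,v_1,v_2] = [v_1,v_2] − [v_0,v_2] + [v_0,v_1],
  ∂[v_0,v_1,v_3] = [v_1,v_3] − [v_0,v_3] + [v_0,v_1].
The resulting 10×5 matrix has rank 5, and its Smith normal form has invariant factors (1,1,1,1,1).

Reading off H_k = ker ∂_k / im ∂_{k+1}:

  H_0: rank C_0 − rank ∂_1 = 5 − 4 = 1, and the invariant factors of ∂_1 are all 1, so H_0 = Z.
  H_1: rank ker ∂_1 − rank ∂_2 = (10 − 4) − 5 = 1, and the invariant factors of ∂_2 are all 1, so H_1 = Z.
  H_2: rank ker ∂_2 − rank ∂_3 = (5 − 5) − 0 = 0, and there is no ∂_3, so H_2 = 0.

H_0 ≅ Z,  H_1 ≅ Z,  H_2 = 0.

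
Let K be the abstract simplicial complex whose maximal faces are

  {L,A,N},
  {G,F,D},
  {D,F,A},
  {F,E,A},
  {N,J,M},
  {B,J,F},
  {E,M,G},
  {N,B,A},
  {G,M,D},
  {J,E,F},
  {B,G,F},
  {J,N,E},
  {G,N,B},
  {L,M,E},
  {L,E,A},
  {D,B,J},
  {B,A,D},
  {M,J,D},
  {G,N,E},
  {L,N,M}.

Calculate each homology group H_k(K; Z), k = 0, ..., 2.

Fix the vertex order A < B < D < E < F < G < J < L < M < N and write every simplex with vertices in increasing order. Then dim K = 2 and the simplices of K are:

  0-simplices (10): A, B, D, E, F, G, J, L, M, N
  1-simplices (30): AB, AD, AE, AF, AL, AN, BD, BF, BG, BJ, BN, DF, DG, DJ, DM, EF, EG, EJ, EL, EM, EN, FG, FJ, GM, GN, JM, JN, LM, LN, MN
  2-simplices (20): ABD, ABN, ADF, AEF, AEL, ALN, BDJ, BFG, BFJ, BGN, DFG, DGM, DJM, EFJ, EGM, EGN, EJN, ELM, JMN, LMN

giving chain groups C_0 ≅ Z^10, C_1 ≅ Z^30, C_2 ≅ Z^20.

The boundary map ∂_1: C_1 → C_0 sends each edge [p,q] (with p < q) to q − p.
The resulting 10×30 matrix has rank 9, and its Smith normal form has invariant factors (1,1,1,1,1,1,1,1,1).

∂_2: C_2 → C_1 maps a triangle to the signed sum of its edges. For instance
  ∂LMN = MN − LN + LM,
  ∂EGM = GM − EM + EG.
As a 30×20 matrix over Z this has rank 20, with invariant factors (1,1,1,1,1,1,1,1,1,1,1,1,1,1,1,1,1,1,1,2).

Now H_k = ker ∂_k / im ∂_{k+1}, so:

  H_0: rank C_0 − rank ∂_1 = 10 − 9 = 1, and the invariant factors of ∂_1 are all 1, so H_0 = Z.
  H_1: rank ker ∂_1 − rank ∂_2 = (30 − 9) − 20 = 1, and ∂_2 has invariant factor 2 > 1, so H_1 = Z ⊕ Z/2.
  H_2: rank ker ∂_2 − rank ∂_3 = (20 − 20) − 0 = 0, and there is no ∂_3, so H_2 = 0.

H_0 ≅ Z,  H_1 ≅ Z ⊕ Z/2,  H_2 = 0.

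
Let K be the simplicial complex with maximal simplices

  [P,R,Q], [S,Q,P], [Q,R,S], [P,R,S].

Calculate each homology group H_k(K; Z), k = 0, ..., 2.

K has 4 vertices, 6 edges, 4 triangles.
rank ∂_0 = 0, rank ∂_1 = 3 ⇒ b_0 = 4 − 0 − 3 = 1; all invariant factors of ∂_1 are 1 so no torsion. So H_0 = Z.
rank ∂_1 = 3, rank ∂_2 = 3 ⇒ b_1 = 6 − 3 − 3 = 0; all invariant factors of ∂_2 are 1 so no torsion. So H_1 = 0.
rank ∂_2 = 3, rank ∂_3 = 0 ⇒ b_2 = 4 − 3 − 0 = 1. So H_2 = Z.

H_0 = Z,  H_1 = 0,  H_2 = Z.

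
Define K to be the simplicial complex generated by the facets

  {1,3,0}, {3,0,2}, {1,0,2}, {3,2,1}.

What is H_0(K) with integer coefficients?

Order the vertices as 0 < 1 < 2 < 3. Listing each simplex with vertices in this order, K has dimension 2 with simplices:

  0-simplices (4): [0], [1], [2], [3]
  1-simplices (6): [0,1], [0,2], [0,3], [1,2], [1,3], [2,3]
  2-simplices (4): [0,1,2], [0,1,3], [0,2,3], [1,2,3]

Hence C_0 ≅ Z^4, C_1 ≅ Z^6, C_2 ≅ Z^4.

The boundary map ∂_1: C_1 → C_0 is given by ∂[p,q] = [q] − [p]. For instance
  ∂[1,2] = [2] − [1].
The 4×6 boundary matrix has rank 3 and Smith normal form diag(1,1,1).

∂_2: C_2 → C_1 maps a triangle to the signed sum of its edges. For instance
  ∂[0,2,3] = [2,3] − [0,3] + [0,2],
  ∂[1,2,3] = [2,3] − [1,3] + [1,2].
The resulting 6×4 matrix has rank 3, and its Smith normal form has invariant factors (1,1,1).

From H_k ≅ ker(∂_k) / im(∂_{k+1}) we obtain:

  H_0: rank C_0 − rank ∂_1 = 4 − 3 = 1, and the invariant factors of ∂_1 are all 1, so H_0 = Z.

H_0 ≅ Z.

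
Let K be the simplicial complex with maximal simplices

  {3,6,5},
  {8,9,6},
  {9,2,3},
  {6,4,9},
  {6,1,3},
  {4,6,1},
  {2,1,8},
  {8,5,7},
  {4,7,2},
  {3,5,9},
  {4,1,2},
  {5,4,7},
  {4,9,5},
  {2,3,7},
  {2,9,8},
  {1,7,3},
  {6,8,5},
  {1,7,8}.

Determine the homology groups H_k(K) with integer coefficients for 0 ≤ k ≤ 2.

H_0 ≅ Z,  H_1 ≅ Z ⊕ Z/2Z,  H_2 = 0.

Order the vertices as 1 < 2 < 3 < 4 < 5 < 6 < 7 < 8 < 9. Listing each simplex with vertices in this order, K has dimension 2 with simplices:

  0-simplices (9): [1], [2], [3], [4], [5], [6], [7], [8], [9]
  1-simplices (27): (27 of them)
  2-simplices (18): [1,2,4], [1,2,8], [1,3,6], [1,3,7], [1,4,6], [1,7,8], [2,3,7], [2,3,9], [2,4,7], [2,8,9], [3,5,6], [3,5,9], [4,5,7], [4,5,9], [4,6,9], [5,6,8], [5,7,8], [6,8,9]

Hence C_0 ≅ Z^9, C_1 ≅ Z^27, C_2 ≅ Z^18.

Boundary ∂_1: C_1 → C_0 sends each edge [p,q] (with p < q) to q − p. For instance
  ∂[2,8] = [8] − [2].
The 9×27 boundary matrix has rank 8 and Smith normal form diag(1,1,1,1,1,1,1,1).

The boundary map ∂_2: C_2 → C_1 sends each 2-simplex [p,q,r] to [q,r] − [p,r] + [p,q]. For instance
  ∂[5,7,8] = [7,8] − [5,8] + [5,7],
  ∂[6,8,9] = [8,9] − [6,9] + [6,8].
The 27×18 boundary matrix has rank 18 and Smith normal form diag(1,1,1,1,1,1,1,1,1,1,1,1,1,1,1,1,1,2).

Computing H_k = (kernel of ∂_k) / (image of ∂_{k+1}):

  H_0: rank C_0 − rank ∂_1 = 9 − 8 = 1, and the invariant factors of ∂_1 are all 1, so H_0 ≅ Z.
  H_1: rank ker ∂_1 − rank ∂_2 = (27 − 8) − 18 = 1, and ∂_2 has invariant factor 2 > 1, so H_1 ≅ Z ⊕ Z/2Z.
  H_2: rank ker ∂_2 − rank ∂_3 = (18 − 18) − 0 = 0, and there is no ∂_3, so H_2 ≅ 0.

As a check, the Euler characteristic is 9 − 27 + 18 = 0, which agrees with 1 − 1 + 0 = 0.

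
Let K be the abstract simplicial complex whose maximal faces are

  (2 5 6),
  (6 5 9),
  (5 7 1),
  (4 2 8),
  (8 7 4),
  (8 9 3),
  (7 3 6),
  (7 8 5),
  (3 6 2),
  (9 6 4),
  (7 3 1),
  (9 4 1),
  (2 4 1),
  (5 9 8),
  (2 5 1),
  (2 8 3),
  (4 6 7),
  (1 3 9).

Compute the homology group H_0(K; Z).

H_0 = Z.

We work with the vertex ordering 1 < 2 < 3 < 4 < 5 < 6 < 7 < 8 < 9. The simplices of K, each written with vertices in increasing order, are:

  0-simplices (9): [1], [2], [3], [4], [5], [6], [7], [8], [9]
  1-simplices (27): (27 of them)
  2-simplices (18): [1,2,4], [1,2,5], [1,3,7], [1,3,9], [1,4,9], [1,5,7], [2,3,6], [2,3,8], [2,4,8], [2,5,6], [3,6,7], [3,8,9], [4,6,7], [4,6,9], [4,7,8], [5,6,9], [5,7,8], [5,8,9]

giving chain groups C_0 ≅ Z^9, C_1 ≅ Z^27, C_2 ≅ Z^18.

∂_1: C_1 → C_0 maps an edge to its endpoints' difference, ∂[p,q] = q − p.
The resulting 9×27 matrix has rank 8, and its Smith normal form has invariant factors (1,1,1,1,1,1,1,1).

∂_2: C_2 → C_1 maps a triangle to the signed sum of its edges. For instance
  ∂[2,4,8] = [4,8] − [2,8] + [2,4],
  ∂[3,8,9] = [8,9] − [3,9] + [3,8].
As a 27×18 matrix over Z this has rank 17, with invariant factors (1,1,1,1,1,1,1,1,1,1,1,1,1,1,1,1,1).

From H_k ≅ ker(∂_k) / im(∂_{k+1}) we obtain:

  H_0: rank C_0 − rank ∂_1 = 9 − 8 = 1, and the invariant factors of ∂_1 are all 1, so H_0 ≅ Z.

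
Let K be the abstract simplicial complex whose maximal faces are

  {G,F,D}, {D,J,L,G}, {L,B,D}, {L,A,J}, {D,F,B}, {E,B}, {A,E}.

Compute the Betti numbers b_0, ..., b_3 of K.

b_0 = 1, b_1 = 1, b_2 = 0, b_3 = 0.

K has 8 vertices, 15 edges, 8 triangles, 1 3-simplex.
rank ∂_0 = 0, rank ∂_1 = 7 ⇒ b_0 = 8 − 0 − 7 = 1; all invariant factors of ∂_1 are 1 so no torsion. So H_0 ≅ Z.
rank ∂_1 = 7, rank ∂_2 = 7 ⇒ b_1 = 15 − 7 − 7 = 1; all invariant factors of ∂_2 are 1 so no torsion. So H_1 ≅ Z.
rank ∂_2 = 7, rank ∂_3 = 1 ⇒ b_2 = 8 − 7 − 1 = 0; all invariant factors of ∂_3 are 1 so no torsion. So H_2 ≅ 0.
rank ∂_3 = 1, rank ∂_4 = 0 ⇒ b_3 = 1 − 1 − 0 = 0. So H_3 ≅ 0.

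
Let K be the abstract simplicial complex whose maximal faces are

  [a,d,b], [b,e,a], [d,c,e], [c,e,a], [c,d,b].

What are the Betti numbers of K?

K has 5 vertices, 10 edges, 5 triangles.
rank ∂_0 = 0, rank ∂_1 = 4 ⇒ b_0 = 5 − 0 − 4 = 1; all invariant factors of ∂_1 are 1 so no torsion. So H_0 ≅ Z.
rank ∂_1 = 4, rank ∂_2 = 5 ⇒ b_1 = 10 − 4 − 5 = 1; all invariant factors of ∂_2 are 1 so no torsion. So H_1 ≅ Z.
rank ∂_2 = 5, rank ∂_3 = 0 ⇒ b_2 = 5 − 5 − 0 = 0. So H_2 ≅ 0.

b_0 = 1, b_1 = 1, b_2 = 0.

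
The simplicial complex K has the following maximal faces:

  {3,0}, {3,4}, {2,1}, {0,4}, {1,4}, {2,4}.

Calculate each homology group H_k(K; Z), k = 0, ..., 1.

Take the total order 0 < 1 < 2 < 3 < 4 on the vertex set. Then K (dimension 1) consists of the simplices:

  0-simplices (5): [0], [1], [2], [3], [4]
  1-simplices (6): [0,3], [0,4], [1,2], [1,4], [2,4], [3,4]

so the chain groups are C_0 ≅ Z^5, C_1 ≅ Z^6.

Boundary ∂_1: C_1 → C_0 is given by ∂[p,q] = [q] − [p]. For instance
  ∂[1,2] = [2] − [1].
This gives a 5×6 integer matrix of rank 4; reducing to Smith normal form yields diagonal entries (1,1,1,1).

Reading off H_k = ker ∂_k / im ∂_{k+1}:

  H_0: rank C_0 − rank ∂_1 = 5 − 4 = 1, and the invariant factors of ∂_1 are all 1, so H_0 ≅ Z.
  H_1: rank ker ∂_1 − rank ∂_2 = (6 − 4) − 0 = 2, and there is no ∂_2, so H_1 ≅ Z^2.

As a check, the Euler characteristic is 5 − 6 = -1, which agrees with 1 − 2 = -1.

H_0 ≅ Z,  H_1 ≅ Z^2.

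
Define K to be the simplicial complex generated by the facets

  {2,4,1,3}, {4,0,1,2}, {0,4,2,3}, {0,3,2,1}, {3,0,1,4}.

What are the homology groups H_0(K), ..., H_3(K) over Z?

H_0 = Z,  H_1 = 0,  H_2 = 0,  H_3 = Z.

We work with the vertex ordering 0 < 1 < 2 < 3 < 4. The simplices of K, each written with vertices in increasing order, are:

  0-simplices (5): [0], [1], [2], [3], [4]
  1-simplices (10): [0,1], [0,2], [0,3], [0,4], [1,2], [1,3], [1,4], [2,3], [2,4], [3,4]
  2-simplices (10): [0,1,2], [0,1,3], [0,1,4], [0,2,3], [0,2,4], [0,3,4], [1,2,3], [1,2,4], [1,3,4], [2,3,4]
  3-simplices (5): [0,1,2,3], [0,1,2,4], [0,1,3,4], [0,2,3,4], [1,2,3,4]

giving chain groups C_0 ≅ Z^5, C_1 ≅ Z^10, C_2 ≅ Z^10, C_3 ≅ Z^5.

∂_1: C_1 → C_0 sends each edge [p,q] (with p < q) to q − p.
As a 5×10 matrix over Z this has rank 4, with invariant factors (1,1,1,1).

The boundary map ∂_2: C_2 → C_1 acts by ∂[p,q,r] = [q,r] − [p,r] + [p,q]. For instance
  ∂[0,2,3] = [2,3] − [0,3] + [0,2],
  ∂[0,2,4] = [2,4] − [0,4] + [0,2].
As a 10×10 matrix over Z this has rank 6, with invariant factors (1,1,1,1,1,1).

The boundary map ∂_3: C_3 → C_2 sends each 3-simplex σ to the alternating sum Σ_i (−1)^i (σ with its i-th vertex removed). For instance
  ∂[0,1,3,4] = [1,3,4] − [0,3,4] + [0,1,4] − [0,1,3],
  ∂[0,2,3,4] = [2,3,4] − [0,3,4] + [0,2,4] − [0,2,3].
The 10×5 boundary matrix has rank 4 and Smith normal form diag(1,1,1,1).

Reading off H_k = ker ∂_k / im ∂_{k+1}:

  H_0: rank C_0 − rank ∂_1 = 5 − 4 = 1, and the invariant factors of ∂_1 are all 1, so H_0 = Z.
  H_1: rank ker ∂_1 − rank ∂_2 = (10 − 4) − 6 = 0, and the invariant factors of ∂_2 are all 1, so H_1 = 0.
  H_2: rank ker ∂_2 − rank ∂_3 = (10 − 6) − 4 = 0, and the invariant factors of ∂_3 are all 1, so H_2 = 0.
  H_3: rank ker ∂_3 − rank ∂_4 = (5 − 4) − 0 = 1, and there is no ∂_4, so H_3 = Z.

As a check, the Euler characteristic is 5 − 10 + 10 − 5 = 0, which agrees with 1 − 0 + 0 − 1 = 0.
(K is a triangulation of the 3-sphere S^3.)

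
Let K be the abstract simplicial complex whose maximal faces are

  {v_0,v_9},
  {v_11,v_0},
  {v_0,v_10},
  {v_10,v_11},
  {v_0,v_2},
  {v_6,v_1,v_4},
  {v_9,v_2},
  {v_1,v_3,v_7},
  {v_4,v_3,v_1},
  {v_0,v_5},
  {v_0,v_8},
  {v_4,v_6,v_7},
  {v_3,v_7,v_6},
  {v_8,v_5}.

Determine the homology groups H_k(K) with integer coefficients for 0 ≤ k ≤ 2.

We work with the vertex ordering v_0 < v_1 < v_2 < v_3 < v_4 < v_5 < v_6 < v_7 < v_8 < v_9 < v_10 < v_11. The simplices of K, each written with vertices in increasing order, are:

  0-simplices (12): [v_0], [v_1], [v_2], [v_3], [v_4], [v_5], [v_6], [v_7], [v_8], [v_9], [v_10], [v_11]
  1-simplices (19): (19 of them)
  2-simplices (5): [v_1,v_3,v_4], [v_1,v_3,v_7], [v_1,v_4,v_6], [v_3,v_6,v_7], [v_4,v_6,v_7]

Hence C_0 ≅ Z^12, C_1 ≅ Z^19, C_2 ≅ Z^5.

The boundary map ∂_1: C_1 → C_0 sends each edge [p,q] (with p < q) to q − p. For instance
  ∂[v_5,v_8] = [v_8] − [v_5].
As a 12×19 matrix over Z this has rank 10, with invariant factors (1,1,1,1,1,1,1,1,1,1).

∂_2: C_2 → C_1 acts by ∂[p,q,r] = [q,r] − [p,r] + [p,q]. For instance
  ∂[v_3,v_6,v_7] = [v_6,v_7] − [v_3,v_7] + [v_3,v_6],
  ∂[v_4,v_6,v_7] = [v_6,v_7] − [v_4,v_7] + [v_4,v_6].
The 19×5 boundary matrix has rank 5 and Smith normal form diag(1,1,1,1,1).

Now H_k = ker ∂_k / im ∂_{k+1}, so:

  H_0: rank C_0 − rank ∂_1 = 12 − 10 = 2, and the invariant factors of ∂_1 are all 1, so H_0 = Z^2.
  H_1: rank ker ∂_1 − rank ∂_2 = (19 − 10) − 5 = 4, and the invariant factors of ∂_2 are all 1, so H_1 = Z^4.
  H_2: rank ker ∂_2 − rank ∂_3 = (5 − 5) − 0 = 0, and there is no ∂_3, so H_2 = 0.

As a check, the Euler characteristic is 12 − 19 + 5 = -2, which agrees with 2 − 4 + 0 = -2.

H_0 = Z^2,  H_1 = Z^4,  H_2 = 0.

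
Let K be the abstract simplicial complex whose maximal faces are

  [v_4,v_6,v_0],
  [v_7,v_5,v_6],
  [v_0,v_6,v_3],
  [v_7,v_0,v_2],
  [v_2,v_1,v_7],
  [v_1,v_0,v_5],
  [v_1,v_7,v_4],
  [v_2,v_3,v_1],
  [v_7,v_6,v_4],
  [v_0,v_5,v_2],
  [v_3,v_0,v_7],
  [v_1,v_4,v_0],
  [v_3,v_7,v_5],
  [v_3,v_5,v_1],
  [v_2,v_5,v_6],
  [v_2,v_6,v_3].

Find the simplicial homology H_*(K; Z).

We work with the vertex ordering v_0 < v_1 < v_2 < v_3 < v_4 < v_5 < v_6 < v_7. The simplices of K, each written with vertices in increasing order, are:

  0-simplices (8): [v_0], [v_1], [v_2], [v_3], [v_4], [v_5], [v_6], [v_7]
  1-simplices (24): (24 of them)
  2-simplices (16): (16 of them)

so the chain groups are C_0 ≅ Z^8, C_1 ≅ Z^24, C_2 ≅ Z^16.

The boundary map ∂_1: C_1 → C_0 sends each edge [p,q] (with p < q) to q − p. For instance
  ∂[v_0,v_1] = [v_1] − [v_0].
The resulting 8×24 matrix has rank 7, and its Smith normal form has invariant factors (1,1,1,1,1,1,1).

Boundary ∂_2: C_2 → C_1 sends each 2-simplex [p,q,r] to [q,r] − [p,r] + [p,q]. For instance
  ∂[v_5,v_6,v_7] = [v_6,v_7] − [v_5,v_7] + [v_5,v_6],
  ∂[v_0,v_2,v_5] = [v_2,v_5] − [v_0,v_5] + [v_0,v_2].
As a 24×16 matrix over Z this has rank 15, with invariant factors (1,1,1,1,1,1,1,1,1,1,1,1,1,1,1).

Now H_k = ker ∂_k / im ∂_{k+1}, so:

  H_0: rank C_0 − rank ∂_1 = 8 − 7 = 1, and the invariant factors of ∂_1 are all 1, so H_0 = Z.
  H_1: rank ker ∂_1 − rank ∂_2 = (24 − 7) − 15 = 2, and the invariant factors of ∂_2 are all 1, so H_1 = Z^2.
  H_2: rank ker ∂_2 − rank ∂_3 = (16 − 15) − 0 = 1, and there is no ∂_3, so H_2 = Z.

H_0 ≅ Z,  H_1 ≅ Z^2,  H_2 ≅ Z.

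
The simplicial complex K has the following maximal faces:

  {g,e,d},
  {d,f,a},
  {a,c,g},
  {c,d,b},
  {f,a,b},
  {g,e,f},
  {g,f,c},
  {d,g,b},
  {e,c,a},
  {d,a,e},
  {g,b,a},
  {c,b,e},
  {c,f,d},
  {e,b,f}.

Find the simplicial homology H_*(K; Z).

Order the vertices as a < b < c < d < e < f < g. Listing each simplex with vertices in this order, K has dimension 2 with simplices:

  0-simplices (7): a, b, c, d, e, f, g
  1-simplices (21): ab, ac, ad, ae, af, ag, bc, bd, be, bf, bg, cd, ce, cf, cg, de, df, dg, ef, eg, fg
  2-simplices (14): abf, abg, ace, acg, ade, adf, bcd, bce, bdg, bef, cdf, cfg, deg, efg

giving chain groups C_0 ≅ Z^7, C_1 ≅ Z^21, C_2 ≅ Z^14.

∂_1: C_1 → C_0 is given by ∂[p,q] = [q] − [p].
This gives a 7×21 integer matrix of rank 6; reducing to Smith normal form yields diagonal entries (1,1,1,1,1,1).

The boundary map ∂_2: C_2 → C_1 maps a triangle to the signed sum of its edges. For instance
  ∂ace = ce − ae + ac,
  ∂cdf = df − cf + cd.
This gives a 21×14 integer matrix of rank 13; reducing to Smith normal form yields diagonal entries (1,1,1,1,1,1,1,1,1,1,1,1,1).

Reading off H_k = ker ∂_k / im ∂_{k+1}:

  H_0: rank C_0 − rank ∂_1 = 7 − 6 = 1, and the invariant factors of ∂_1 are all 1, so H_0 ≅ Z.
  H_1: rank ker ∂_1 − rank ∂_2 = (21 − 6) − 13 = 2, and the invariant factors of ∂_2 are all 1, so H_1 ≅ Z^2.
  H_2: rank ker ∂_2 − rank ∂_3 = (14 − 13) − 0 = 1, and there is no ∂_3, so H_2 ≅ Z.

(K is a triangulation of the torus T^2.)

H_0 = Z,  H_1 = Z^2,  H_2 = Z.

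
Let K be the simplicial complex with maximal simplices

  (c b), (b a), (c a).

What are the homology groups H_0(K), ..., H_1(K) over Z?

Fix the vertex order a < b < c and write every simplex with vertices in increasing order. Then dim K = 1 and the simplices of K are:

  0-simplices (3): a, b, c
  1-simplices (3): ab, ac, bc

Hence C_0 ≅ Z^3, C_1 ≅ Z^3.

∂_1: C_1 → C_0 is given by ∂[p,q] = [q] − [p]. For instance
  ∂ab = b − a.
The resulting 3×3 matrix has rank 2, and its Smith normal form has invariant factors (1,1).

Computing H_k = (kernel of ∂_k) / (image of ∂_{k+1}):

  H_0: rank C_0 − rank ∂_1 = 3 − 2 = 1, and the invariant factors of ∂_1 are all 1, so H_0 = Z.
  H_1: rank ker ∂_1 − rank ∂_2 = (3 − 2) − 0 = 1, and there is no ∂_2, so H_1 = Z.

H_0 ≅ Z,  H_1 ≅ Z.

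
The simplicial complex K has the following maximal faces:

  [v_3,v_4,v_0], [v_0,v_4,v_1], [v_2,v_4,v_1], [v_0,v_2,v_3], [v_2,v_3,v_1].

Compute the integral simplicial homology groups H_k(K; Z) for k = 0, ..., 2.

K has 5 vertices, 10 edges, 5 triangles.
rank ∂_0 = 0, rank ∂_1 = 4 ⇒ b_0 = 5 − 0 − 4 = 1; all invariant factors of ∂_1 are 1 so no torsion. So H_0 = Z.
rank ∂_1 = 4, rank ∂_2 = 5 ⇒ b_1 = 10 − 4 − 5 = 1; all invariant factors of ∂_2 are 1 so no torsion. So H_1 = Z.
rank ∂_2 = 5, rank ∂_3 = 0 ⇒ b_2 = 5 − 5 − 0 = 0. So H_2 = 0.

H_0 ≅ Z,  H_1 ≅ Z,  H_2 = 0.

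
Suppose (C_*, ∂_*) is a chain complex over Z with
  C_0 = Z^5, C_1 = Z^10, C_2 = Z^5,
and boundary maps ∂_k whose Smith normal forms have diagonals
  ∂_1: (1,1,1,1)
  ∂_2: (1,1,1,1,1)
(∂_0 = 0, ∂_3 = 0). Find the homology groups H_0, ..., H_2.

H_0 ≅ Z,  H_1 ≅ Z,  H_2 = 0.

H_0: b_0 = 5 − 0 − 4 = 1; torsion from ∂_1 factors > 1: none. So H_0 ≅ Z.
H_1: b_1 = 10 − 4 − 5 = 1; torsion from ∂_2 factors > 1: none. So H_1 ≅ Z.
H_2: b_2 = 5 − 5 − 0 = 0; torsion from ∂_3 factors > 1: none. So H_2 ≅ 0.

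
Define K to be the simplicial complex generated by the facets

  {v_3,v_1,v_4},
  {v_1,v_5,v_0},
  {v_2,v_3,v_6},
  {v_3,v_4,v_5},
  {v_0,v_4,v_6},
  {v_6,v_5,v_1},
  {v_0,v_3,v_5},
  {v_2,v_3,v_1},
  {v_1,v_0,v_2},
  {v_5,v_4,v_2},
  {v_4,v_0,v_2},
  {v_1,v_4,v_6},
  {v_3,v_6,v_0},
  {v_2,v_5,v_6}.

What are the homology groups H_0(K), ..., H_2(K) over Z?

H_0 = Z,  H_1 = Z^2,  H_2 = Z.

Order the vertices as v_0 < v_1 < v_2 < v_3 < v_4 < v_5 < v_6. Listing each simplex with vertices in this order, K has dimension 2 with simplices:

  0-simplices (7): [v_0], [v_1], [v_2], [v_3], [v_4], [v_5], [v_6]
  1-simplices (21): (21 of them)
  2-simplices (14): (14 of them)

Hence C_0 ≅ Z^7, C_1 ≅ Z^21, C_2 ≅ Z^14.

∂_1: C_1 → C_0 is given by ∂[p,q] = [q] − [p]. For instance
  ∂[v_4,v_5] = [v_5] − [v_4].
This gives a 7×21 integer matrix of rank 6; reducing to Smith normal form yields diagonal entries (1,1,1,1,1,1).

Boundary ∂_2: C_2 → C_1 maps a triangle to the signed sum of its edges. For instance
  ∂[v_0,v_2,v_4] = [v_2,v_4] − [v_0,v_4] + [v_0,v_2],
  ∂[v_0,v_4,v_6] = [v_4,v_6] − [v_0,v_6] + [v_0,v_4].
The 21×14 boundary matrix has rank 13 and Smith normal form diag(1,1,1,1,1,1,1,1,1,1,1,1,1).

Reading off H_k = ker ∂_k / im ∂_{k+1}:

  H_0: rank C_0 − rank ∂_1 = 7 − 6 = 1, and the invariant factors of ∂_1 are all 1, so H_0 = Z.
  H_1: rank ker ∂_1 − rank ∂_2 = (21 − 6) − 13 = 2, and the invariant factors of ∂_2 are all 1, so H_1 = Z^2.
  H_2: rank ker ∂_2 − rank ∂_3 = (14 − 13) − 0 = 1, and there is no ∂_3, so H_2 = Z.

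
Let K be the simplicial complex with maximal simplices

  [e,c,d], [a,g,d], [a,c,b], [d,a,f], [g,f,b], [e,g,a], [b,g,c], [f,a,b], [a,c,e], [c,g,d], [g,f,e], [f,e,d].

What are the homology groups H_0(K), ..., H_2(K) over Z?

Order the vertices as a < b < c < d < e < f < g. Listing each simplex with vertices in this order, K has dimension 2 with simplices:

  0-simplices (7): a, b, c, d, e, f, g
  1-simplices (18): ab, ac, ad, ae, af, ag, bc, bf, bg, cd, ce, cg, de, df, dg, ef, eg, fg
  2-simplices (12): abc, abf, ace, adf, adg, aeg, bcg, bfg, cde, cdg, def, efg

Hence C_0 ≅ Z^7, C_1 ≅ Z^18, C_2 ≅ Z^12.

∂_1: C_1 → C_0 maps an edge to its endpoints' difference, ∂[p,q] = q − p.
The resulting 7×18 matrix has rank 6, and its Smith normal form has invariant factors (1,1,1,1,1,1).

∂_2: C_2 → C_1 maps a triangle to the signed sum of its edges. For instance
  ∂cde = de − ce + cd,
  ∂abc = bc − ac + ab.
As a 18×12 matrix over Z this has rank 12, with invariant factors (1,1,1,1,1,1,1,1,1,1,1,2).

Reading off H_k = ker ∂_k / im ∂_{k+1}:

  H_0: rank C_0 − rank ∂_1 = 7 − 6 = 1, and the invariant factors of ∂_1 are all 1, so H_0 ≅ Z.
  H_1: rank ker ∂_1 − rank ∂_2 = (18 − 6) − 12 = 0, and ∂_2 has invariant factor 2 > 1, so H_1 ≅ Z/2Z.
  H_2: rank ker ∂_2 − rank ∂_3 = (12 − 12) − 0 = 0, and there is no ∂_3, so H_2 ≅ 0.

(K is a triangulation of the real projective plane RP^2.)

H_0 = Z,  H_1 = Z/2Z,  H_2 = 0.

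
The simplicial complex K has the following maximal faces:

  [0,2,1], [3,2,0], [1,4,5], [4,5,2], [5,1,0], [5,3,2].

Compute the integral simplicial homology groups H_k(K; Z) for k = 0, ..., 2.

Fix the vertex order 0 < 1 < 2 < 3 < 4 < 5 and write every simplex with vertices in increasing order. Then dim K = 2 and the simplices of K are:

  0-simplices (6): [0], [1], [2], [3], [4], [5]
  1-simplices (12): [0,1], [0,2], [0,3], [0,5], [1,2], [1,4], [1,5], [2,3], [2,4], [2,5], [3,5], [4,5]
  2-simplices (6): [0,1,2], [0,1,5], [0,2,3], [1,4,5], [2,3,5], [2,4,5]

Hence C_0 ≅ Z^6, C_1 ≅ Z^12, C_2 ≅ Z^6.

The boundary map ∂_1: C_1 → C_0 is given by ∂[p,q] = [q] − [p]. For instance
  ∂[0,5] = [5] − [0].
The resulting 6×12 matrix has rank 5, and its Smith normal form has invariant factors (1,1,1,1,1).

The boundary map ∂_2: C_2 → C_1 maps a triangle to the signed sum of its edges. For instance
  ∂[0,2,3] = [2,3] − [0,3] + [0,2],
  ∂[0,1,2] = [1,2] − [0,2] + [0,1].
As a 12×6 matrix over Z this has rank 6, with invariant factors (1,1,1,1,1,1).

From H_k ≅ ker(∂_k) / im(∂_{k+1}) we obtain:

  H_0: rank C_0 − rank ∂_1 = 6 − 5 = 1, and the invariant factors of ∂_1 are all 1, so H_0 = Z.
  H_1: rank ker ∂_1 − rank ∂_2 = (12 − 5) − 6 = 1, and the invariant factors of ∂_2 are all 1, so H_1 = Z.
  H_2: rank ker ∂_2 − rank ∂_3 = (6 − 6) − 0 = 0, and there is no ∂_3, so H_2 = 0.

As a check, the Euler characteristic is 6 − 12 + 6 = 0, which agrees with 1 − 1 + 0 = 0.
(K is a triangulation of the cylinder S^1 x I.)

H_0 ≅ Z,  H_1 ≅ Z,  H_2 = 0.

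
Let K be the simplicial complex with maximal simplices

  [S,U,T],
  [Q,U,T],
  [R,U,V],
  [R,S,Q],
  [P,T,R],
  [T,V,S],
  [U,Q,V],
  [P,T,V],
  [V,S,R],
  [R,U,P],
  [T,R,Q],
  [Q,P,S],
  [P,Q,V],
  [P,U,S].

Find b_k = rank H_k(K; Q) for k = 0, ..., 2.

b_0 = 1, b_1 = 2, b_2 = 1.

Fix the vertex order P < Q < R < S < T < U < V and write every simplex with vertices in increasing order. Then dim K = 2 and the simplices of K are:

  0-simplices (7): P, Q, R, S, T, U, V
  1-simplices (21): PQ, PR, PS, PT, PU, PV, QR, QS, QT, QU, QV, RS, RT, RU, RV, ST, SU, SV, TU, TV, UV
  2-simplices (14): PQS, PQV, PRT, PRU, PSU, PTV, QRS, QRT, QTU, QUV, RSV, RUV, STU, STV

so the chain groups are C_0 ≅ Z^7, C_1 ≅ Z^21, C_2 ≅ Z^14.

∂_1: C_1 → C_0 sends each edge [p,q] (with p < q) to q − p.
As a 7×21 matrix over Z this has rank 6, with invariant factors (1,1,1,1,1,1).

∂_2: C_2 → C_1 sends each 2-simplex [p,q,r] to [q,r] − [p,r] + [p,q]. For instance
  ∂PQV = QV − PV + PQ,
  ∂PQS = QS − PS + PQ.
As a 21×14 matrix over Z this has rank 13, with invariant factors (1,1,1,1,1,1,1,1,1,1,1,1,1).

Computing H_k = (kernel of ∂_k) / (image of ∂_{k+1}):

  H_0: rank C_0 − rank ∂_1 = 7 − 6 = 1, and the invariant factors of ∂_1 are all 1, so H_0 = Z.
  H_1: rank ker ∂_1 − rank ∂_2 = (21 − 6) − 13 = 2, and the invariant factors of ∂_2 are all 1, so H_1 = Z^2.
  H_2: rank ker ∂_2 − rank ∂_3 = (14 − 13) − 0 = 1, and there is no ∂_3, so H_2 = Z.

(K is a triangulation of the torus T^2.)

Hence the Betti numbers are b_0 = 1, b_1 = 2, b_2 = 1.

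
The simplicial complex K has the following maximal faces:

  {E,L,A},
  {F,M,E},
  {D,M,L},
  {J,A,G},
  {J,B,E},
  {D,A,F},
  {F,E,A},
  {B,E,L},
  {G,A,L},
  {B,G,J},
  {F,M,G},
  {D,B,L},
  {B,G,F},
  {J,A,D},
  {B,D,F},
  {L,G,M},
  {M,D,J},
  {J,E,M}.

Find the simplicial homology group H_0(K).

H_0 = Z.

Take the total order A < B < D < E < F < G < J < L < M on the vertex set. Then K (dimension 2) consists of the simplices:

  0-simplices (9): A, B, D, E, F, G, J, L, M
  1-simplices (27): AD, AE, AF, AG, AJ, AL, BD, BE, BF, BG, BJ, BL, DF, DJ, DL, DM, EF, EJ, EL, EM, FG, FM, GJ, GL, GM, JM, LM
  2-simplices (18): ADF, ADJ, AEF, AEL, AGJ, AGL, BDF, BDL, BEJ, BEL, BFG, BGJ, DJM, DLM, EFM, EJM, FGM, GLM

giving chain groups C_0 ≅ Z^9, C_1 ≅ Z^27, C_2 ≅ Z^18.

The boundary map ∂_1: C_1 → C_0 maps an edge to its endpoints' difference, ∂[p,q] = q − p. For instance
  ∂GL = L − G.
The resulting 9×27 matrix has rank 8, and its Smith normal form has invariant factors (1,1,1,1,1,1,1,1).

∂_2: C_2 → C_1 sends each 2-simplex [p,q,r] to [q,r] − [p,r] + [p,q]. For instance
  ∂AEF = EF − AF + AE,
  ∂ADF = DF − AF + AD.
This gives a 27×18 integer matrix of rank 17; reducing to Smith normal form yields diagonal entries (1,1,1,1,1,1,1,1,1,1,1,1,1,1,1,1,1).

Now H_k = ker ∂_k / im ∂_{k+1}, so:

  H_0: rank C_0 − rank ∂_1 = 9 − 8 = 1, and the invariant factors of ∂_1 are all 1, so H_0 = Z.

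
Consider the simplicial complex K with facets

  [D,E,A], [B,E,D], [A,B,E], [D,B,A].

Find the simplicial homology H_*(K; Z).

H_0 ≅ Z,  H_1 = 0,  H_2 ≅ Z.

We work with the vertex ordering A < B < D < E. The simplices of K, each written with vertices in increasing order, are:

  0-simplices (4): A, B, D, E
  1-simplices (6): AB, AD, AE, BD, BE, DE
  2-simplices (4): ABD, ABE, ADE, BDE

Hence C_0 ≅ Z^4, C_1 ≅ Z^6, C_2 ≅ Z^4.

The boundary map ∂_1: C_1 → C_0 is given by ∂[p,q] = [q] − [p]. For instance
  ∂BE = E − B.
As a 4×6 matrix over Z this has rank 3, with invariant factors (1,1,1).

The boundary map ∂_2: C_2 → C_1 sends each 2-simplex [p,q,r] to [q,r] − [p,r] + [p,q]. For instance
  ∂BDE = DE − BE + BD,
  ∂ABE = BE − AE + AB.
As a 6×4 matrix over Z this has rank 3, with invariant factors (1,1,1).

Reading off H_k = ker ∂_k / im ∂_{k+1}:

  H_0: rank C_0 − rank ∂_1 = 4 − 3 = 1, and the invariant factors of ∂_1 are all 1, so H_0 ≅ Z.
  H_1: rank ker ∂_1 − rank ∂_2 = (6 − 3) − 3 = 0, and the invariant factors of ∂_2 are all 1, so H_1 ≅ 0.
  H_2: rank ker ∂_2 − rank ∂_3 = (4 − 3) − 0 = 1, and there is no ∂_3, so H_2 ≅ Z.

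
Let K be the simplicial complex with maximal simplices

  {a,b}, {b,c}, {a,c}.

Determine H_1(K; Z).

H_1 ≅ Z.

We work with the vertex ordering a < b < c. The simplices of K, each written with vertices in increasing order, are:

  0-simplices (3): a, b, c
  1-simplices (3): ab, ac, bc

Hence C_0 ≅ Z^3, C_1 ≅ Z^3.

Boundary ∂_1: C_1 → C_0 maps an edge to its endpoints' difference, ∂[p,q] = q − p.
The resulting 3×3 matrix has rank 2, and its Smith normal form has invariant factors (1,1).

Computing H_k = (kernel of ∂_k) / (image of ∂_{k+1}):

  H_1: rank ker ∂_1 − rank ∂_2 = (3 − 2) − 0 = 1, and there is no ∂_2, so H_1 ≅ Z.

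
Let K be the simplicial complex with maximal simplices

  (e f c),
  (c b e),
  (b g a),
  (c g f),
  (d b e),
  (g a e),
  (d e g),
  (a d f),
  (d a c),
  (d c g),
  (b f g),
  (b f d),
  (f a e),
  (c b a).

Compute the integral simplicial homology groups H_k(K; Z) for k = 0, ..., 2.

K has 7 vertices, 21 edges, 14 triangles.
rank ∂_0 = 0, rank ∂_1 = 6 ⇒ b_0 = 7 − 0 − 6 = 1; all invariant factors of ∂_1 are 1 so no torsion. So H_0 ≅ Z.
rank ∂_1 = 6, rank ∂_2 = 13 ⇒ b_1 = 21 − 6 − 13 = 2; all invariant factors of ∂_2 are 1 so no torsion. So H_1 ≅ Z^2.
rank ∂_2 = 13, rank ∂_3 = 0 ⇒ b_2 = 14 − 13 − 0 = 1. So H_2 ≅ Z.

H_0 ≅ Z,  H_1 ≅ Z^2,  H_2 ≅ Z.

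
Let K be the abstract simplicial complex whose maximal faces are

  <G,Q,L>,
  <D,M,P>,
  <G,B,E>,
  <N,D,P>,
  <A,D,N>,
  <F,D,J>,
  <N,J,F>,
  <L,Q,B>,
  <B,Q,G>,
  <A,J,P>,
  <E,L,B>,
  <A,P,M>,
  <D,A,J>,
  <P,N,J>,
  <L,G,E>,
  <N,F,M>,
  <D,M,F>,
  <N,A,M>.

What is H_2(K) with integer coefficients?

H_2 ≅ Z.

K has 12 vertices, 27 edges, 18 triangles.
rank ∂_2 = 17, rank ∂_3 = 0 ⇒ b_2 = 18 − 17 − 0 = 1. So H_2 ≅ Z.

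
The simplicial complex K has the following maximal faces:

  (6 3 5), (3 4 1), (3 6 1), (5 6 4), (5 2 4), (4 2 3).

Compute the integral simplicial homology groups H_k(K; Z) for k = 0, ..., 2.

H_0 ≅ Z,  H_1 ≅ Z,  H_2 = 0.

Order the vertices as 1 < 2 < 3 < 4 < 5 < 6. Listing each simplex with vertices in this order, K has dimension 2 with simplices:

  0-simplices (6): [1], [2], [3], [4], [5], [6]
  1-simplices (12): [1,3], [1,4], [1,6], [2,3], [2,4], [2,5], [3,4], [3,5], [3,6], [4,5], [4,6], [5,6]
  2-simplices (6): [1,3,4], [1,3,6], [2,3,4], [2,4,5], [3,5,6], [4,5,6]

Hence C_0 ≅ Z^6, C_1 ≅ Z^12, C_2 ≅ Z^6.

The boundary map ∂_1: C_1 → C_0 sends each edge [p,q] (with p < q) to q − p. For instance
  ∂[2,5] = [5] − [2].
The 6×12 boundary matrix has rank 5 and Smith normal form diag(1,1,1,1,1).

Boundary ∂_2: C_2 → C_1 sends each 2-simplex [p,q,r] to [q,r] − [p,r] + [p,q]. For instance
  ∂[1,3,4] = [3,4] − [1,4] + [1,3],
  ∂[3,5,6] = [5,6] − [3,6] + [3,5].
The resulting 12×6 matrix has rank 6, and its Smith normal form has invariant factors (1,1,1,1,1,1).

Computing H_k = (kernel of ∂_k) / (image of ∂_{k+1}):

  H_0: rank C_0 − rank ∂_1 = 6 − 5 = 1, and the invariant factors of ∂_1 are all 1, so H_0 = Z.
  H_1: rank ker ∂_1 − rank ∂_2 = (12 − 5) − 6 = 1, and the invariant factors of ∂_2 are all 1, so H_1 = Z.
  H_2: rank ker ∂_2 − rank ∂_3 = (6 − 6) − 0 = 0, and there is no ∂_3, so H_2 = 0.

As a check, the Euler characteristic is 6 − 12 + 6 = 0, which agrees with 1 − 1 + 0 = 0.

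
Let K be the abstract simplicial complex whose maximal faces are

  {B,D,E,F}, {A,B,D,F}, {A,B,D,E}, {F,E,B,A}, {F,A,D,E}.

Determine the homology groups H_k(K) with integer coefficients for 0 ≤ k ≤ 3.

H_0 = Z,  H_1 = 0,  H_2 = 0,  H_3 = Z.

We work with the vertex ordering A < B < D < E < F. The simplices of K, each written with vertices in increasing order, are:

  0-simplices (5): A, B, D, E, F
  1-simplices (10): AB, AD, AE, AF, BD, BE, BF, DE, DF, EF
  2-simplices (10): ABD, ABE, ABF, ADE, ADF, AEF, BDE, BDF, BEF, DEF
  3-simplices (5): ABDE, ABDF, ABEF, ADEF, BDEF

so the chain groups are C_0 ≅ Z^5, C_1 ≅ Z^10, C_2 ≅ Z^10, C_3 ≅ Z^5.

Boundary ∂_1: C_1 → C_0 is given by ∂[p,q] = [q] − [p]. For instance
  ∂EF = F − E.
As a 5×10 matrix over Z this has rank 4, with invariant factors (1,1,1,1).

Boundary ∂_2: C_2 → C_1 acts by ∂[p,q,r] = [q,r] − [p,r] + [p,q]. For instance
  ∂ADE = DE − AE + AD,
  ∂BDF = DF − BF + BD.
This gives a 10×10 integer matrix of rank 6; reducing to Smith normal form yields diagonal entries (1,1,1,1,1,1).

∂_3: C_3 → C_2 sends each 3-simplex σ to the alternating sum Σ_i (−1)^i (σ with its i-th vertex removed). For instance
  ∂ABDE = BDE − ADE + ABE − ABD,
  ∂BDEF = DEF − BEF + BDF − BDE.
The 10×5 boundary matrix has rank 4 and Smith normal form diag(1,1,1,1).

From H_k ≅ ker(∂_k) / im(∂_{k+1}) we obtain:

  H_0: rank C_0 − rank ∂_1 = 5 − 4 = 1, and the invariant factors of ∂_1 are all 1, so H_0 = Z.
  H_1: rank ker ∂_1 − rank ∂_2 = (10 − 4) − 6 = 0, and the invariant factors of ∂_2 are all 1, so H_1 = 0.
  H_2: rank ker ∂_2 − rank ∂_3 = (10 − 6) − 4 = 0, and the invariant factors of ∂_3 are all 1, so H_2 = 0.
  H_3: rank ker ∂_3 − rank ∂_4 = (5 − 4) − 0 = 1, and there is no ∂_4, so H_3 = Z.

As a check, the Euler characteristic is 5 − 10 + 10 − 5 = 0, which agrees with 1 − 0 + 0 − 1 = 0.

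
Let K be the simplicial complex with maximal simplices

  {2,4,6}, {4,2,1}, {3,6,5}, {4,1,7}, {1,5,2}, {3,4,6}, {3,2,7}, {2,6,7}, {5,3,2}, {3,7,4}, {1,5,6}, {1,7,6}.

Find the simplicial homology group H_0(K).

H_0 ≅ Z.

K has 7 vertices, 18 edges, 12 triangles.
rank ∂_0 = 0, rank ∂_1 = 6 ⇒ b_0 = 7 − 0 − 6 = 1; all invariant factors of ∂_1 are 1 so no torsion. So H_0 ≅ Z.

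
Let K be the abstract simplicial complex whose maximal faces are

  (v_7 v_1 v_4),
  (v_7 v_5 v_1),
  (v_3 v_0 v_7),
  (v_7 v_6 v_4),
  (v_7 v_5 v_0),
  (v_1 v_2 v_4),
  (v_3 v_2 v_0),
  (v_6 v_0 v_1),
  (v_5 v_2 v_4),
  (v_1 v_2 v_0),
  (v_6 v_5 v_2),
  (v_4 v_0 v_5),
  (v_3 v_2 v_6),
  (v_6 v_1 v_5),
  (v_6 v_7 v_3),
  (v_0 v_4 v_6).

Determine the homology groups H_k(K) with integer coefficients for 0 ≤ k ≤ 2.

H_0 = Z,  H_1 = Z^2,  H_2 = Z.

Take the total order v_0 < v_1 < v_2 < v_3 < v_4 < v_5 < v_6 < v_7 on the vertex set. Then K (dimension 2) consists of the simplices:

  0-simplices (8): [v_0], [v_1], [v_2], [v_3], [v_4], [v_5], [v_6], [v_7]
  1-simplices (24): (24 of them)
  2-simplices (16): (16 of them)

so the chain groups are C_0 ≅ Z^8, C_1 ≅ Z^24, C_2 ≅ Z^16.

Boundary ∂_1: C_1 → C_0 is given by ∂[p,q] = [q] − [p]. For instance
  ∂[v_2,v_3] = [v_3] − [v_2].
This gives a 8×24 integer matrix of rank 7; reducing to Smith normal form yields diagonal entries (1,1,1,1,1,1,1).

The boundary map ∂_2: C_2 → C_1 maps a triangle to the signed sum of its edges. For instance
  ∂[v_1,v_2,v_4] = [v_2,v_4] − [v_1,v_4] + [v_1,v_2],
  ∂[v_2,v_3,v_6] = [v_3,v_6] − [v_2,v_6] + [v_2,v_3].
The 24×16 boundary matrix has rank 15 and Smith normal form diag(1,1,1,1,1,1,1,1,1,1,1,1,1,1,1).

From H_k ≅ ker(∂_k) / im(∂_{k+1}) we obtain:

  H_0: rank C_0 − rank ∂_1 = 8 − 7 = 1, and the invariant factors of ∂_1 are all 1, so H_0 ≅ Z.
  H_1: rank ker ∂_1 − rank ∂_2 = (24 − 7) − 15 = 2, and the invariant factors of ∂_2 are all 1, so H_1 ≅ Z^2.
  H_2: rank ker ∂_2 − rank ∂_3 = (16 − 15) − 0 = 1, and there is no ∂_3, so H_2 ≅ Z.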